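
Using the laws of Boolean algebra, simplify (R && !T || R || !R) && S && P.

S && P

(R && !T || R || !R) && S && P
= (R || !R) && S && P   [absorption]
= S && P   [complement / identity]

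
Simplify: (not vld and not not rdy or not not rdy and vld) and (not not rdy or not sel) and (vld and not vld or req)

rdy and req

(not vld and not not rdy or not not rdy and vld) and (not not rdy or not sel) and (vld and not vld or req)
= not not rdy and (not not rdy or not sel) and (vld and not vld or req)
= not not rdy and (vld and not vld or req)
= not not rdy and req
= rdy and req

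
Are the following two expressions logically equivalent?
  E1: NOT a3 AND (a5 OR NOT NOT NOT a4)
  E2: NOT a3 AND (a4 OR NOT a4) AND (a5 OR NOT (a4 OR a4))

E1: NOT a3 AND (a5 OR NOT NOT NOT a4)
    = NOT a3 AND (a5 OR NOT a4)   — double negation
E2: NOT a3 AND (a4 OR NOT a4) AND (a5 OR NOT (a4 OR a4))
    = NOT a3 AND (a4 OR NOT a4) AND (a5 OR NOT a4)   — idempotence
    = NOT a3 AND (a5 OR NOT a4)   — complement / identity
Both reduce to NOT a3 AND (a5 OR NOT a4), so they are equivalent.

Yes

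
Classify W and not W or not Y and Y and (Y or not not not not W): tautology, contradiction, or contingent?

W and not W or not Y and Y and (Y or not not not not W)
= W and not W or not Y and Y and (Y or not not W)   [double negation]
= W and not W or not Y and Y and (Y or W)   [double negation]
= not Y and Y and (Y or W)   [complement / identity]
= not Y and Y   [absorption]
= False   [complement]

contradiction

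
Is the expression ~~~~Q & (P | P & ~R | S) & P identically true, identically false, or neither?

~~~~Q & (P | P & ~R | S) & P
= ~~~~Q & (P | S) & P
= ~~Q & (P | S) & P
= ~~Q & P
= Q & P
This depends on P, Q, so it is not a constant.

neither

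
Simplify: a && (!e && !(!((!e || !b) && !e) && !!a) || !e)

a && !e

a && (!e && !(!((!e || !b) && !e) && !!a) || !e)
= a && (!e && ((!e || !b) && !e || !a) || !e)   [De Morgan]
= a && (!e && (!e || !a) || !e)   [absorption]
= a && (!e || !e)   [absorption]
= a && !e   [idempotence]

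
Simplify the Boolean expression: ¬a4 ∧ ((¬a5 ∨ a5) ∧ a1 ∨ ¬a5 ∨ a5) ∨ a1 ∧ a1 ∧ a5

¬a4 ∧ ((¬a5 ∨ a5) ∧ a1 ∨ ¬a5 ∨ a5) ∨ a1 ∧ a1 ∧ a5
= ¬a4 ∧ ((¬a5 ∨ a5) ∧ a1 ∨ ¬a5 ∨ a5) ∨ a1 ∧ a5   — idempotence
= ¬a4 ∧ (¬a5 ∨ a5) ∨ a1 ∧ a5   — absorption
= ¬a4 ∨ a1 ∧ a5   — complement / identity

¬a4 ∨ a1 ∧ a5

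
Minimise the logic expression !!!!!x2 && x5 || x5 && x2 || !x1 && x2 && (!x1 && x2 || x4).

x5 || !x1 && x2

!!!!!x2 && x5 || x5 && x2 || !x1 && x2 && (!x1 && x2 || x4)
= !!!!!x2 && x5 || x5 && x2 || !x1 && x2
= !!!x2 && x5 || x5 && x2 || !x1 && x2
= !x2 && x5 || x5 && x2 || !x1 && x2
= x5 || !x1 && x2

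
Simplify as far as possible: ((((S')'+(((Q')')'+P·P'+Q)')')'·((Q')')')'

S'+Q

((((S')'+(((Q')')'+P·P'+Q)')')'·((Q')')')'
= ((((S')'+(((Q')')'+P·P'+Q)')')'·Q')'
= ((((S')'+(Q'+P·P'+Q)')')'·Q')'
= ((((S')'+(Q'+Q)')')'·Q')'
= ((S'·(Q'+Q))'·Q')'
= ((S')'·Q')'
= S'+Q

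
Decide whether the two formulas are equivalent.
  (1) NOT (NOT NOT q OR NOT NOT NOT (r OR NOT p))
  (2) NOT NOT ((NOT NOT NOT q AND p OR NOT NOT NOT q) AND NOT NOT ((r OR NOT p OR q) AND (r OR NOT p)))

E1: NOT (NOT NOT q OR NOT NOT NOT (r OR NOT p))
    = NOT (NOT NOT q OR NOT (r OR NOT p))   (double negation)
    = NOT q AND (r OR NOT p)   (De Morgan)
E2: NOT NOT ((NOT NOT NOT q AND p OR NOT NOT NOT q) AND NOT NOT ((r OR NOT p OR q) AND (r OR NOT p)))
    = NOT NOT ((NOT NOT NOT q AND p OR NOT NOT NOT q) AND NOT NOT (r OR NOT p))   (absorption)
    = NOT NOT (NOT NOT NOT q AND NOT NOT (r OR NOT p))   (absorption)
    = NOT (NOT NOT q OR NOT (r OR NOT p))   (De Morgan)
    = NOT q AND (r OR NOT p)   (De Morgan)
Both reduce to NOT q AND (r OR NOT p), so they are equivalent.

Yes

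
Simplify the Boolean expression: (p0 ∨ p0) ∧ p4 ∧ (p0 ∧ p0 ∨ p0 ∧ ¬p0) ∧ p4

p0 ∧ p4

(p0 ∨ p0) ∧ p4 ∧ (p0 ∧ p0 ∨ p0 ∧ ¬p0) ∧ p4
= p0 ∧ p4 ∧ (p0 ∧ p0 ∨ p0 ∧ ¬p0) ∧ p4
= p0 ∧ p4 ∧ p0 ∧ p4
= p0 ∧ p4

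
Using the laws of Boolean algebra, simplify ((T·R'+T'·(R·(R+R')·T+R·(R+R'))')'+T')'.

((T·R'+T'·(R·(R+R')·T+R·(R+R'))')'+T')'
= ((T·R'+T'·(R·(R+R'))')'+T')'   — absorption
= ((T·R'+T'·R')'+T')'   — complement / identity
= (T·R'+T'·R')·T   — De Morgan
= R'·T   — distribution

R'·T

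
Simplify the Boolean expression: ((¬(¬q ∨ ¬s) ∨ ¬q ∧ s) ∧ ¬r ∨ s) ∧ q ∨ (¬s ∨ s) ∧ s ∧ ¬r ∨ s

((¬(¬q ∨ ¬s) ∨ ¬q ∧ s) ∧ ¬r ∨ s) ∧ q ∨ (¬s ∨ s) ∧ s ∧ ¬r ∨ s
= ((q ∧ s ∨ ¬q ∧ s) ∧ ¬r ∨ s) ∧ q ∨ (¬s ∨ s) ∧ s ∧ ¬r ∨ s   — De Morgan
= ((q ∧ s ∨ ¬q ∧ s) ∧ ¬r ∨ s) ∧ q ∨ s ∧ ¬r ∨ s   — complement / identity
= (s ∧ ¬r ∨ s) ∧ q ∨ s ∧ ¬r ∨ s   — distribution
= s ∧ ¬r ∨ s   — absorption
= s   — absorption

s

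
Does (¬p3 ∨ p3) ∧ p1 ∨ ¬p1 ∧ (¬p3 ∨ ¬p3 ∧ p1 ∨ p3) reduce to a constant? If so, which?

yes, True

(¬p3 ∨ p3) ∧ p1 ∨ ¬p1 ∧ (¬p3 ∨ ¬p3 ∧ p1 ∨ p3)
= (¬p3 ∨ p3) ∧ p1 ∨ ¬p1 ∧ (¬p3 ∨ p3)   — absorption
= ¬p3 ∨ p3   — distribution
= True   — complement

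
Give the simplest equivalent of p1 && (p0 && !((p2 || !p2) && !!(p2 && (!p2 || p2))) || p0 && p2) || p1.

p1 && (p0 && !((p2 || !p2) && !!(p2 && (!p2 || p2))) || p0 && p2) || p1
= p1 && (p0 && !((p2 || !p2) && p2 && (!p2 || p2)) || p0 && p2) || p1   — double negation
= p1 && (p0 && !((p2 || !p2) && p2) || p0 && p2) || p1   — complement / identity
= p1 && (p0 && !p2 || p0 && p2) || p1   — complement / identity
= p1 && p0 || p1   — distribution
= p1   — absorption

p1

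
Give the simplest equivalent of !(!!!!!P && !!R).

P || !R

!(!!!!!P && !!R)
= !!!!P || !R   — De Morgan
= !!P || !R   — double negation
= P || !R   — double negation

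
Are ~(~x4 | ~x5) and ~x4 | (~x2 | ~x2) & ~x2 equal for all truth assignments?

E1: ~(~x4 | ~x5)
    = x4 & x5   — De Morgan
E2: ~x4 | (~x2 | ~x2) & ~x2
    = ~x4 | ~x2 & ~x2   — idempotence
    = ~x4 | ~x2   — idempotence
These differ: at x2=0, x4=0, x5=0, E1 = 0 but E2 = 1.

No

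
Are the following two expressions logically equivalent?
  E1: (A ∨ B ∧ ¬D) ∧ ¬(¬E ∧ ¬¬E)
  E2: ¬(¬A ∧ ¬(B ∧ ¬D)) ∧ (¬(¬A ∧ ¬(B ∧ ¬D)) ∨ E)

Yes

E1: (A ∨ B ∧ ¬D) ∧ ¬(¬E ∧ ¬¬E)
    = (A ∨ B ∧ ¬D) ∧ (E ∨ ¬E)   [De Morgan]
    = A ∨ B ∧ ¬D   [complement / identity]
E2: ¬(¬A ∧ ¬(B ∧ ¬D)) ∧ (¬(¬A ∧ ¬(B ∧ ¬D)) ∨ E)
    = ¬(¬A ∧ ¬(B ∧ ¬D))   [absorption]
    = A ∨ B ∧ ¬D   [De Morgan]
Both reduce to A ∨ B ∧ ¬D, so they are equivalent.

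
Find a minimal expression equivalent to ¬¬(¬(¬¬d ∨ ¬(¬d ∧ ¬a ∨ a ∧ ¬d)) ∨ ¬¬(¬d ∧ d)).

¬¬(¬(¬¬d ∨ ¬(¬d ∧ ¬a ∨ a ∧ ¬d)) ∨ ¬¬(¬d ∧ d))
= ¬¬(¬(¬¬d ∨ ¬¬d) ∨ ¬¬(¬d ∧ d))   (distribution)
= ¬(¬¬d ∨ ¬¬d) ∨ ¬¬(¬d ∧ d)   (double negation)
= ¬(¬¬d ∨ ¬¬d) ∨ ¬d ∧ d   (double negation)
= ¬d ∧ ¬d ∨ ¬d ∧ d   (De Morgan)
= ¬d   (distribution)

¬d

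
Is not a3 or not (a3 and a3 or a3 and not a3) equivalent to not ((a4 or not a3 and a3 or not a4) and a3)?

E1: not a3 or not (a3 and a3 or a3 and not a3)
    = not a3 or not a3   [distribution]
    = not a3   [idempotence]
E2: not ((a4 or not a3 and a3 or not a4) and a3)
    = not ((a4 or not a4) and a3)   [complement / identity]
    = not a3   [complement / identity]
Both reduce to not a3, so they are equivalent.

Yes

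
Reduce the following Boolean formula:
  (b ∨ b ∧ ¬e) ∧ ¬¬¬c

b ∧ ¬c

(b ∨ b ∧ ¬e) ∧ ¬¬¬c
= (b ∨ b ∧ ¬e) ∧ ¬c   — double negation
= b ∧ ¬c   — absorption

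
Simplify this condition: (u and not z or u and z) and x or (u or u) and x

(u and not z or u and z) and x or (u or u) and x
= (u and not z or u and z) and x or u and x   (idempotence)
= u and x or u and x   (distribution)
= x and (u or u)   (distribution)
= x and u   (idempotence)

x and u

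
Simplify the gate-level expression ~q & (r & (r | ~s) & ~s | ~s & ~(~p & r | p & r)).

~q & (r & (r | ~s) & ~s | ~s & ~(~p & r | p & r))
= ~q & (r & ~s | ~s & ~(~p & r | p & r))   [absorption]
= ~q & (r & ~s | ~s & ~r)   [distribution]
= ~q & ~s   [distribution]

~q & ~s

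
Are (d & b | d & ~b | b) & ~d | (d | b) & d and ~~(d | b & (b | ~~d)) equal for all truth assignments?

Yes

E1: (d & b | d & ~b | b) & ~d | (d | b) & d
    = (d | b) & ~d | (d | b) & d   [distribution]
    = d | b   [distribution]
E2: ~~(d | b & (b | ~~d))
    = ~~(d | b & (b | d))   [double negation]
    = ~~(d | b)   [absorption]
    = d | b   [double negation]
Both reduce to d | b, so they are equivalent.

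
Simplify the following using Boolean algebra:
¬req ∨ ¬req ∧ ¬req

¬req

¬req ∨ ¬req ∧ ¬req
= ¬req ∨ ¬req   — idempotence
= ¬req   — idempotence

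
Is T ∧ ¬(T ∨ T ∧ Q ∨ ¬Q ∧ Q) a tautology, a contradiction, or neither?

contradiction

T ∧ ¬(T ∨ T ∧ Q ∨ ¬Q ∧ Q)
= T ∧ ¬(T ∨ T ∧ Q)   (complement / identity)
= T ∧ ¬T   (absorption)
= False   (complement)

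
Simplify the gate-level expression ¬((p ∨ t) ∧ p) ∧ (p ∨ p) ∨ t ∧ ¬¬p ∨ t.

¬((p ∨ t) ∧ p) ∧ (p ∨ p) ∨ t ∧ ¬¬p ∨ t
= ¬((p ∨ t) ∧ p) ∧ (p ∨ p) ∨ t ∧ p ∨ t   — double negation
= ¬((p ∨ t) ∧ p) ∧ (p ∨ p) ∨ t   — absorption
= ¬p ∧ (p ∨ p) ∨ t   — absorption
= ¬p ∧ p ∨ t   — idempotence
= t   — complement / identity

t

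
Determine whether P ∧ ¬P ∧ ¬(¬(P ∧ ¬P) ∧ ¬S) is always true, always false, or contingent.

P ∧ ¬P ∧ ¬(¬(P ∧ ¬P) ∧ ¬S)
= P ∧ ¬P ∧ (P ∧ ¬P ∨ S)   [De Morgan]
= P ∧ ¬P   [absorption]
= False   [complement]

always false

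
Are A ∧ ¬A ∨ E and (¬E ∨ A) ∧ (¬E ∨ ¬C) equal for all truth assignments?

E1: A ∧ ¬A ∨ E
    = E   — complement / identity
E2: (¬E ∨ A) ∧ (¬E ∨ ¬C)
    = ¬E ∨ A ∧ ¬C   — distribution
These differ: at A=0, C=1, E=1, E1 = 1 but E2 = 0.

No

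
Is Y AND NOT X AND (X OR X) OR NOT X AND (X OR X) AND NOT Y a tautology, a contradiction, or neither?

contradiction

Y AND NOT X AND (X OR X) OR NOT X AND (X OR X) AND NOT Y
= NOT X AND (X OR X)   — distribution
= NOT X AND X   — idempotence
= FALSE   — complement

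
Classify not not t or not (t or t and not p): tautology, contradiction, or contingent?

not not t or not (t or t and not p)
= not not t or not t   (absorption)
= t or not t   (double negation)
= True   (complement)

tautology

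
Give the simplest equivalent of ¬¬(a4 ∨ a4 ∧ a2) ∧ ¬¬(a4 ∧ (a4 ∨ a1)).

a4

¬¬(a4 ∨ a4 ∧ a2) ∧ ¬¬(a4 ∧ (a4 ∨ a1))
= ¬¬a4 ∧ ¬¬(a4 ∧ (a4 ∨ a1))   — absorption
= ¬¬a4 ∧ ¬¬a4   — absorption
= ¬¬a4   — idempotence
= a4   — double negation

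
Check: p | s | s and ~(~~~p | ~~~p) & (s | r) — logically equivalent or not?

E1: p | s | s
    = p | s
E2: ~(~~~p | ~~~p) & (s | r)
    = ~~~~p & (s | r)
    = ~~p & (s | r)
    = p & (s | r)
These differ: at p=0, r=0, s=1, E1 = 1 but E2 = 0.

No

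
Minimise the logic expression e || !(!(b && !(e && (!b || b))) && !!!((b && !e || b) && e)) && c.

e || !(!(b && !(e && (!b || b))) && !!!((b && !e || b) && e)) && c
= e || !(!(b && !(e && (!b || b))) && !((b && !e || b) && e)) && c   — double negation
= e || !(!(b && !(e && (!b || b))) && !(b && e)) && c   — absorption
= e || (b && !(e && (!b || b)) || b && e) && c   — De Morgan
= e || (b && !e || b && e) && c   — complement / identity
= e || b && c   — distribution

e || b && c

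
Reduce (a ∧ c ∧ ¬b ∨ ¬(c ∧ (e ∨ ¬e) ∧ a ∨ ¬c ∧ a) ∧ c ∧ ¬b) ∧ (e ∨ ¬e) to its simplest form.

c ∧ ¬b

(a ∧ c ∧ ¬b ∨ ¬(c ∧ (e ∨ ¬e) ∧ a ∨ ¬c ∧ a) ∧ c ∧ ¬b) ∧ (e ∨ ¬e)
= (a ∧ c ∧ ¬b ∨ ¬(c ∧ a ∨ ¬c ∧ a) ∧ c ∧ ¬b) ∧ (e ∨ ¬e)   — complement / identity
= (a ∧ c ∧ ¬b ∨ ¬a ∧ c ∧ ¬b) ∧ (e ∨ ¬e)   — distribution
= c ∧ ¬b ∧ (e ∨ ¬e)   — distribution
= c ∧ ¬b   — complement / identity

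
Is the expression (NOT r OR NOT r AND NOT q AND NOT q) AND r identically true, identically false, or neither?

(NOT r OR NOT r AND NOT q AND NOT q) AND r
= (NOT r OR NOT r AND NOT q) AND r   — idempotence
= NOT r AND r   — absorption
= FALSE   — complement

identically false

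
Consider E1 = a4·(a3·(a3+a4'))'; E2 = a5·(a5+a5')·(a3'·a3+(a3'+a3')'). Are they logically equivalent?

E1: a4·(a3·(a3+a4'))'
    = a4·a3'   (absorption)
E2: a5·(a5+a5')·(a3'·a3+(a3'+a3')')
    = a5·(a3'·a3+(a3'+a3')')   (complement / identity)
    = a5·(a3'·a3+a3·a3)   (De Morgan)
    = a5·a3   (distribution)
These differ: at a3=0, a4=1, a5=1, E1 = 1 but E2 = 0.

No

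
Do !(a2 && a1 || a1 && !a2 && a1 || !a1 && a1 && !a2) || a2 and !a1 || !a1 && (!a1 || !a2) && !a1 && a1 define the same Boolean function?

E1: !(a2 && a1 || a1 && !a2 && a1 || !a1 && a1 && !a2) || a2
    = !(a2 && a1 || a1 && !a2) || a2   — distribution
    = !a1 || a2   — distribution
E2: !a1 || !a1 && (!a1 || !a2) && !a1 && a1
    = !a1 || !a1 && !a1 && a1   — absorption
    = !a1 || !a1 && a1   — idempotence
    = !a1   — complement / identity
These differ: at a1=1, a2=1, E1 = 1 but E2 = 0.

No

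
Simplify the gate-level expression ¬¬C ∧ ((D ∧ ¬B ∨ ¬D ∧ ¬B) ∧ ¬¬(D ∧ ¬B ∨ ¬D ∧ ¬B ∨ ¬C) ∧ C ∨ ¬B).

C ∧ ¬B

¬¬C ∧ ((D ∧ ¬B ∨ ¬D ∧ ¬B) ∧ ¬¬(D ∧ ¬B ∨ ¬D ∧ ¬B ∨ ¬C) ∧ C ∨ ¬B)
= ¬¬C ∧ ((D ∧ ¬B ∨ ¬D ∧ ¬B) ∧ (D ∧ ¬B ∨ ¬D ∧ ¬B ∨ ¬C) ∧ C ∨ ¬B)   (double negation)
= C ∧ ((D ∧ ¬B ∨ ¬D ∧ ¬B) ∧ (D ∧ ¬B ∨ ¬D ∧ ¬B ∨ ¬C) ∧ C ∨ ¬B)   (double negation)
= C ∧ ((D ∧ ¬B ∨ ¬D ∧ ¬B) ∧ C ∨ ¬B)   (absorption)
= C ∧ (¬B ∧ C ∨ ¬B)   (distribution)
= C ∧ ¬B   (absorption)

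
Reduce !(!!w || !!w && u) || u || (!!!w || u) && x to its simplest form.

!w || u

!(!!w || !!w && u) || u || (!!!w || u) && x
= !!!w || u || (!!!w || u) && x
= !!!w || u
= !w || u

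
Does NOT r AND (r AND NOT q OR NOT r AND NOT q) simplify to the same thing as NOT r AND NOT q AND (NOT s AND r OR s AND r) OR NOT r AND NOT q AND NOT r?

Yes

E1: NOT r AND (r AND NOT q OR NOT r AND NOT q)
    = NOT r AND NOT q   [distribution]
E2: NOT r AND NOT q AND (NOT s AND r OR s AND r) OR NOT r AND NOT q AND NOT r
    = NOT r AND NOT q AND r OR NOT r AND NOT q AND NOT r   [distribution]
    = NOT r AND NOT q   [distribution]
Both reduce to NOT r AND NOT q, so they are equivalent.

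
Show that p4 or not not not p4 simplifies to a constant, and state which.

True

p4 or not not not p4
= p4 or not p4
= True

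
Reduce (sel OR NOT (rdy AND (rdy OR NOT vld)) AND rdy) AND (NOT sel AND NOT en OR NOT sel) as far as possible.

(sel OR NOT (rdy AND (rdy OR NOT vld)) AND rdy) AND (NOT sel AND NOT en OR NOT sel)
= (sel OR NOT rdy AND rdy) AND (NOT sel AND NOT en OR NOT sel)   (absorption)
= (sel OR NOT rdy AND rdy) AND NOT sel   (absorption)
= sel AND NOT sel   (complement / identity)
= FALSE   (complement)

FALSE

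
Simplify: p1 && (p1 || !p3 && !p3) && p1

p1

p1 && (p1 || !p3 && !p3) && p1
= p1 && (p1 || !p3) && p1   (idempotence)
= p1 && p1   (absorption)
= p1   (idempotence)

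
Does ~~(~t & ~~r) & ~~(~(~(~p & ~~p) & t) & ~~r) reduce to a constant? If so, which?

no

~~(~t & ~~r) & ~~(~(~(~p & ~~p) & t) & ~~r)
= ~~(~t & ~~r) & ~~(~((p | ~p) & t) & ~~r)
= ~~(~t & ~~r) & ~~(~t & ~~r)
= ~~(~t & ~~r)
= ~t & ~~r
= ~t & r
This depends on r, t, so it is not a constant.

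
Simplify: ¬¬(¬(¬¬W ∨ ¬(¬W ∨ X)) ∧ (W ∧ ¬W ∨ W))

False

¬¬(¬(¬¬W ∨ ¬(¬W ∨ X)) ∧ (W ∧ ¬W ∨ W))
= ¬¬(¬W ∧ (¬W ∨ X) ∧ (W ∧ ¬W ∨ W))   — De Morgan
= ¬¬(¬W ∧ (W ∧ ¬W ∨ W))   — absorption
= ¬¬(¬W ∧ W)   — complement / identity
= ¬W ∧ W   — double negation
= False   — complement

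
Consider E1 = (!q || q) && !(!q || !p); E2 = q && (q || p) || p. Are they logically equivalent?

E1: (!q || q) && !(!q || !p)
    = !(!q || !p)   — complement / identity
    = q && p   — De Morgan
E2: q && (q || p) || p
    = q || p   — absorption
These differ: at p=1, q=0, E1 = 0 but E2 = 1.

No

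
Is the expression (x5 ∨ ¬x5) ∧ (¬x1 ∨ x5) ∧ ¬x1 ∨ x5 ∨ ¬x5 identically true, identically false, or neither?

(x5 ∨ ¬x5) ∧ (¬x1 ∨ x5) ∧ ¬x1 ∨ x5 ∨ ¬x5
= (x5 ∨ ¬x5) ∧ ¬x1 ∨ x5 ∨ ¬x5
= x5 ∨ ¬x5
= True

identically true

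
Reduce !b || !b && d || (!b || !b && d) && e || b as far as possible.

true

!b || !b && d || (!b || !b && d) && e || b
= !b || !b && d || b   — absorption
= !b || b   — absorption
= true   — complement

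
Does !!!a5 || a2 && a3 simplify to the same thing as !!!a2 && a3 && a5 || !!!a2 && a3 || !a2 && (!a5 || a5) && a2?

E1: !!!a5 || a2 && a3
    = !a5 || a2 && a3   [double negation]
E2: !!!a2 && a3 && a5 || !!!a2 && a3 || !a2 && (!a5 || a5) && a2
    = !!!a2 && a3 && a5 || !!!a2 && a3 || !a2 && a2   [complement / identity]
    = !!!a2 && a3 || !a2 && a2   [absorption]
    = !a2 && a3 || !a2 && a2   [double negation]
    = !a2 && a3   [complement / identity]
These differ: at a2=1, a3=1, a5=0, E1 = 1 but E2 = 0.

No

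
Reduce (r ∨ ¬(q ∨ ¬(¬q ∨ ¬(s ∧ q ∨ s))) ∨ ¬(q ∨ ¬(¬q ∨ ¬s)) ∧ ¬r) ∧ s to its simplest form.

(r ∨ ¬q) ∧ s

(r ∨ ¬(q ∨ ¬(¬q ∨ ¬(s ∧ q ∨ s))) ∨ ¬(q ∨ ¬(¬q ∨ ¬s)) ∧ ¬r) ∧ s
= (r ∨ ¬(q ∨ ¬(¬q ∨ ¬s)) ∨ ¬(q ∨ ¬(¬q ∨ ¬s)) ∧ ¬r) ∧ s   [absorption]
= (r ∨ ¬(q ∨ ¬(¬q ∨ ¬s))) ∧ s   [absorption]
= (r ∨ ¬(q ∨ q ∧ s)) ∧ s   [De Morgan]
= (r ∨ ¬q) ∧ s   [absorption]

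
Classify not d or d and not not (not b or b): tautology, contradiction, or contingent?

tautology

not d or d and not not (not b or b)
= not d or d and (not b or b)   [double negation]
= not d or d   [complement / identity]
= True   [complement]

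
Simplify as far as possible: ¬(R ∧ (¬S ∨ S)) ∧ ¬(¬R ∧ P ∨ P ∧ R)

¬(R ∧ (¬S ∨ S)) ∧ ¬(¬R ∧ P ∨ P ∧ R)
= ¬(R ∧ (¬S ∨ S)) ∧ ¬P   — distribution
= ¬R ∧ ¬P   — complement / identity

¬R ∧ ¬P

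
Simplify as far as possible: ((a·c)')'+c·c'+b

((a·c)')'+c·c'+b
= a·c+c·c'+b   [double negation]
= a·c+b   [complement / identity]

a·c+b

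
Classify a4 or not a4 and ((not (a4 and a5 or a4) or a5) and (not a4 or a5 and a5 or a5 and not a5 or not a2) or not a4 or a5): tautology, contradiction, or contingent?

a4 or not a4 and ((not (a4 and a5 or a4) or a5) and (not a4 or a5 and a5 or a5 and not a5 or not a2) or not a4 or a5)
= a4 or not a4 and ((not (a4 and a5 or a4) or a5) and (not a4 or a5 or not a2) or not a4 or a5)   — distribution
= a4 or not a4 and ((not a4 or a5) and (not a4 or a5 or not a2) or not a4 or a5)   — absorption
= a4 or not a4 and (not a4 or a5 or not a4 or a5)   — absorption
= a4 or not a4 and (not a4 or a5)   — idempotence
= a4 or not a4   — absorption
= True   — complement

tautology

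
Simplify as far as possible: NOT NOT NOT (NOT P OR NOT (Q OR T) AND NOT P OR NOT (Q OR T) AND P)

P AND (Q OR T)

NOT NOT NOT (NOT P OR NOT (Q OR T) AND NOT P OR NOT (Q OR T) AND P)
= NOT NOT NOT (NOT P OR NOT (Q OR T))   [distribution]
= NOT (NOT P OR NOT (Q OR T))   [double negation]
= P AND (Q OR T)   [De Morgan]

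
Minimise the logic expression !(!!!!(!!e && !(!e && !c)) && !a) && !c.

(!e || a) && !c

!(!!!!(!!e && !(!e && !c)) && !a) && !c
= (!!!(!!e && !(!e && !c)) || a) && !c   — De Morgan
= (!(!!e && !(!e && !c)) || a) && !c   — double negation
= (!e || !e && !c || a) && !c   — De Morgan
= (!e || a) && !c   — absorption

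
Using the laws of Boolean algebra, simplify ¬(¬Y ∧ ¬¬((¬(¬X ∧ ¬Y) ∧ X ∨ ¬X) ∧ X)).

Y ∨ ¬X

¬(¬Y ∧ ¬¬((¬(¬X ∧ ¬Y) ∧ X ∨ ¬X) ∧ X))
= ¬(¬Y ∧ ¬¬(((X ∨ Y) ∧ X ∨ ¬X) ∧ X))
= ¬(¬Y ∧ ¬¬((X ∨ ¬X) ∧ X))
= Y ∨ ¬((X ∨ ¬X) ∧ X)
= Y ∨ ¬X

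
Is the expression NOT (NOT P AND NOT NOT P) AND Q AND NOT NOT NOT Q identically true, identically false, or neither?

NOT (NOT P AND NOT NOT P) AND Q AND NOT NOT NOT Q
= (P OR NOT P) AND Q AND NOT NOT NOT Q
= (P OR NOT P) AND Q AND NOT Q
= Q AND NOT Q
= FALSE

identically false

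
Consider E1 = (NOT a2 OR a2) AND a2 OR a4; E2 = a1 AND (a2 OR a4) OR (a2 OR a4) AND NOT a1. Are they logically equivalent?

Yes

E1: (NOT a2 OR a2) AND a2 OR a4
    = a2 OR a4   [complement / identity]
E2: a1 AND (a2 OR a4) OR (a2 OR a4) AND NOT a1
    = a2 OR a4   [distribution]
Both reduce to a2 OR a4, so they are equivalent.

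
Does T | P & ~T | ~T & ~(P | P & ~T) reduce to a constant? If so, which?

yes, True

T | P & ~T | ~T & ~(P | P & ~T)
= T | P & ~T | ~T & ~P   (absorption)
= T | ~T   (distribution)
= 1   (complement)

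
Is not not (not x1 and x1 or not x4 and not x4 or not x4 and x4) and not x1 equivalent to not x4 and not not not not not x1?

Yes

E1: not not (not x1 and x1 or not x4 and not x4 or not x4 and x4) and not x1
    = not not (not x1 and x1 or not x4) and not x1   — distribution
    = not not not x4 and not x1   — complement / identity
    = not x4 and not x1   — double negation
E2: not x4 and not not not not not x1
    = not x4 and not not not x1   — double negation
    = not x4 and not x1   — double negation
Both reduce to not x4 and not x1, so they are equivalent.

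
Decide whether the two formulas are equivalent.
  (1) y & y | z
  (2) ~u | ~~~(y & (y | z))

E1: y & y | z
    = y | z   — idempotence
E2: ~u | ~~~(y & (y | z))
    = ~u | ~~~y   — absorption
    = ~u | ~y   — double negation
These differ: at u=1, y=1, z=0, E1 = 1 but E2 = 0.

No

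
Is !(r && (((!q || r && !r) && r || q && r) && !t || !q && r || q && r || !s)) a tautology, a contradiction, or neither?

neither

!(r && (((!q || r && !r) && r || q && r) && !t || !q && r || q && r || !s))
= !(r && ((!q && r || q && r) && !t || !q && r || q && r || !s))
= !(r && (!q && r || q && r || !s))
= !(r && (r || !s))
= !r
This depends on r, so it is not a constant.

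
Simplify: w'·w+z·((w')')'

z·w'

w'·w+z·((w')')'
= z·((w')')'   — complement / identity
= z·w'   — double negation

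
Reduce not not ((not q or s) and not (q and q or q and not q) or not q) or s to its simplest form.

not q or s

not not ((not q or s) and not (q and q or q and not q) or not q) or s
= not not ((not q or s) and not q or not q) or s   — distribution
= not not (not q or not q) or s   — absorption
= not q or not q or s   — double negation
= not q or s   — idempotence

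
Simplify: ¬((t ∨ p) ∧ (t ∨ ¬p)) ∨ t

True

¬((t ∨ p) ∧ (t ∨ ¬p)) ∨ t
= ¬(p ∧ ¬p ∨ t) ∨ t   [distribution]
= ¬t ∨ t   [complement / identity]
= True   [complement]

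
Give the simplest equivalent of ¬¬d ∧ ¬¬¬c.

d ∧ ¬c

¬¬d ∧ ¬¬¬c
= d ∧ ¬¬¬c   (double negation)
= d ∧ ¬c   (double negation)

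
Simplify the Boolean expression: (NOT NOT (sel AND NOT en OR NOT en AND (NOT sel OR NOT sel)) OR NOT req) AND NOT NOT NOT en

NOT en

(NOT NOT (sel AND NOT en OR NOT en AND (NOT sel OR NOT sel)) OR NOT req) AND NOT NOT NOT en
= (NOT NOT (sel AND NOT en OR NOT en AND NOT sel) OR NOT req) AND NOT NOT NOT en
= (NOT NOT NOT en OR NOT req) AND NOT NOT NOT en
= NOT NOT NOT en
= NOT en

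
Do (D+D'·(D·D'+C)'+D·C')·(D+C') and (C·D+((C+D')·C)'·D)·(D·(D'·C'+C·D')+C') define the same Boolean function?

No

E1: (D+D'·(D·D'+C)'+D·C')·(D+C')
    = (D+D'·C'+D·C')·(D+C')   [complement / identity]
    = (D+C')·(D+C')   [distribution]
    = D+C'   [idempotence]
E2: (C·D+((C+D')·C)'·D)·(D·(D'·C'+C·D')+C')
    = (C·D+((C+D')·C)'·D)·(D·D'+C')   [distribution]
    = (C·D+C'·D)·(D·D'+C')   [absorption]
    = D·(D·D'+C')   [distribution]
    = D·C'   [complement / identity]
These differ: at C=0, D=0, E1 = 1 but E2 = 0.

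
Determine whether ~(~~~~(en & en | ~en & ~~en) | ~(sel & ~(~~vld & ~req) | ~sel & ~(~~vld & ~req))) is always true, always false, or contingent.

~(~~~~(en & en | ~en & ~~en) | ~(sel & ~(~~vld & ~req) | ~sel & ~(~~vld & ~req)))
= ~(~~(en & en | ~en & ~~en) | ~(sel & ~(~~vld & ~req) | ~sel & ~(~~vld & ~req)))   — double negation
= ~(~~(en & en | ~en & en) | ~(sel & ~(~~vld & ~req) | ~sel & ~(~~vld & ~req)))   — double negation
= ~(en & en | ~en & en) & (sel & ~(~~vld & ~req) | ~sel & ~(~~vld & ~req))   — De Morgan
= ~en & (sel & ~(~~vld & ~req) | ~sel & ~(~~vld & ~req))   — distribution
= ~en & ~(~~vld & ~req)   — distribution
= ~en & (~vld | req)   — De Morgan
This depends on en, req, vld, so it is not a constant.

contingent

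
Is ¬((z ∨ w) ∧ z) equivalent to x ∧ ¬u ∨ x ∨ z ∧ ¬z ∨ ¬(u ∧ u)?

No

E1: ¬((z ∨ w) ∧ z)
    = ¬z   (absorption)
E2: x ∧ ¬u ∨ x ∨ z ∧ ¬z ∨ ¬(u ∧ u)
    = x ∧ ¬u ∨ x ∨ z ∧ ¬z ∨ ¬u   (idempotence)
    = x ∧ ¬u ∨ x ∨ ¬u   (complement / identity)
    = x ∨ ¬u   (absorption)
These differ: at u=0, w=1, x=0, z=1, E1 = 0 but E2 = 1.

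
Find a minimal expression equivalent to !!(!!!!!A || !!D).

!!(!!!!!A || !!D)
= !!!!!A || !!D   (double negation)
= !!!A || !!D   (double negation)
= !A || !!D   (double negation)
= !A || D   (double negation)

!A || D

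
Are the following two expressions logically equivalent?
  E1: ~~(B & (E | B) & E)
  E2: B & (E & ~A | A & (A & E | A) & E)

E1: ~~(B & (E | B) & E)
    = B & (E | B) & E
    = B & E
E2: B & (E & ~A | A & (A & E | A) & E)
    = B & (E & ~A | A & A & E)
    = B & (E & ~A | A & E)
    = B & E
Both reduce to B & E, so they are equivalent.

Yes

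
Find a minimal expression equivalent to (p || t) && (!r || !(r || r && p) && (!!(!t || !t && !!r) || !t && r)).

(p || t) && !r

(p || t) && (!r || !(r || r && p) && (!!(!t || !t && !!r) || !t && r))
= (p || t) && (!r || !r && (!!(!t || !t && !!r) || !t && r))   — absorption
= (p || t) && (!r || !r && (!!(!t || !t && r) || !t && r))   — double negation
= (p || t) && (!r || !r && (!!!t || !t && r))   — absorption
= (p || t) && (!r || !r && (!t || !t && r))   — double negation
= (p || t) && (!r || !r && !t)   — absorption
= (p || t) && !r   — absorption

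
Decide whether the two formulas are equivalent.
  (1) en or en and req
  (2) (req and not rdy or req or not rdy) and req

No

E1: en or en and req
    = en   — absorption
E2: (req and not rdy or req or not rdy) and req
    = (req or not rdy) and req   — absorption
    = req   — absorption
These differ: at en=0, rdy=0, req=1, E1 = 0 but E2 = 1.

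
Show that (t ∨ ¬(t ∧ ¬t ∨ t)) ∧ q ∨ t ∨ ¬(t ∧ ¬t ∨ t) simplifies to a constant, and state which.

True

(t ∨ ¬(t ∧ ¬t ∨ t)) ∧ q ∨ t ∨ ¬(t ∧ ¬t ∨ t)
= t ∨ ¬(t ∧ ¬t ∨ t)
= t ∨ ¬t
= True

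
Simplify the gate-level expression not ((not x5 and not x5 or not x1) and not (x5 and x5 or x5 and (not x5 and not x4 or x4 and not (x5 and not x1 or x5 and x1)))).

not ((not x5 and not x5 or not x1) and not (x5 and x5 or x5 and (not x5 and not x4 or x4 and not (x5 and not x1 or x5 and x1))))
= not ((not x5 and not x5 or not x1) and not (x5 and x5 or x5 and (not x5 and not x4 or x4 and not x5)))   — distribution
= not ((not x5 and not x5 or not x1) and not (x5 and x5 or x5 and not x5))   — distribution
= not ((not x5 or not x1) and not (x5 and x5 or x5 and not x5))   — idempotence
= not ((not x5 or not x1) and not x5)   — distribution
= not not x5   — absorption
= x5   — double negation

x5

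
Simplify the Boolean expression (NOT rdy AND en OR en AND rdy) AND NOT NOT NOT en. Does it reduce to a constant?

(NOT rdy AND en OR en AND rdy) AND NOT NOT NOT en
= en AND NOT NOT NOT en   [distribution]
= en AND NOT en   [double negation]
= FALSE   [complement]

FALSE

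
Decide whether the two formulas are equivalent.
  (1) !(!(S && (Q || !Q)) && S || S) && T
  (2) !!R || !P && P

No

E1: !(!(S && (Q || !Q)) && S || S) && T
    = !(!S && S || S) && T   [complement / identity]
    = !S && T   [complement / identity]
E2: !!R || !P && P
    = R || !P && P   [double negation]
    = R   [complement / identity]
These differ: at P=0, Q=0, R=1, S=0, T=0, E1 = 0 but E2 = 1.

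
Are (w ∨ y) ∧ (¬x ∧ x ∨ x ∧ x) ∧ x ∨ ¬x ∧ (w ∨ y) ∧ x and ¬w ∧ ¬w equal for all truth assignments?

E1: (w ∨ y) ∧ (¬x ∧ x ∨ x ∧ x) ∧ x ∨ ¬x ∧ (w ∨ y) ∧ x
    = (w ∨ y) ∧ x ∧ x ∨ ¬x ∧ (w ∨ y) ∧ x   [distribution]
    = (w ∨ y) ∧ x   [distribution]
E2: ¬w ∧ ¬w
    = ¬w   [idempotence]
These differ: at w=0, x=0, y=1, E1 = 0 but E2 = 1.

No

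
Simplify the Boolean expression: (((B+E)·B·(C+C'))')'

B

(((B+E)·B·(C+C'))')'
= (((B+E)·B)')'   (complement / identity)
= (B+E)·B   (double negation)
= B   (absorption)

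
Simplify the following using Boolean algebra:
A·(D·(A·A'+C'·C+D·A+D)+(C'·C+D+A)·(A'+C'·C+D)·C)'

A·D'

A·(D·(A·A'+C'·C+D·A+D)+(C'·C+D+A)·(A'+C'·C+D)·C)'
= A·(D·(A·A'+C'·C+D)+(C'·C+D+A)·(A'+C'·C+D)·C)'
= A·(D·(A·A'+C'·C+D)+(A·A'+C'·C+D)·C)'
= A·((D+C)·(A·A'+C'·C+D))'
= A·((D+C)·(C'·C+D))'
= A·((D+C)·D)'
= A·D'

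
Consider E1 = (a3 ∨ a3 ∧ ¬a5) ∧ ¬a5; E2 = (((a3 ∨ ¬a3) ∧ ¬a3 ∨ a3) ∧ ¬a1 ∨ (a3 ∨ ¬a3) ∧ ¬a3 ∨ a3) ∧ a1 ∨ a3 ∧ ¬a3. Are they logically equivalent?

E1: (a3 ∨ a3 ∧ ¬a5) ∧ ¬a5
    = a3 ∧ ¬a5   — absorption
E2: (((a3 ∨ ¬a3) ∧ ¬a3 ∨ a3) ∧ ¬a1 ∨ (a3 ∨ ¬a3) ∧ ¬a3 ∨ a3) ∧ a1 ∨ a3 ∧ ¬a3
    = ((a3 ∨ ¬a3) ∧ ¬a3 ∨ a3) ∧ a1 ∨ a3 ∧ ¬a3   — absorption
    = ((a3 ∨ ¬a3) ∧ ¬a3 ∨ a3) ∧ a1   — complement / identity
    = (¬a3 ∨ a3) ∧ a1   — complement / identity
    = a1   — complement / identity
These differ: at a1=1, a3=0, a5=0, E1 = 0 but E2 = 1.

No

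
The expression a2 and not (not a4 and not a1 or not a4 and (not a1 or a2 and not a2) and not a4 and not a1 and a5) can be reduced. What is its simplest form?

a2 and not (not a4 and not a1 or not a4 and (not a1 or a2 and not a2) and not a4 and not a1 and a5)
= a2 and not (not a4 and not a1 or not a4 and not a1 and not a4 and not a1 and a5)   (complement / identity)
= a2 and not (not a4 and not a1 or not a4 and not a1 and a5)   (idempotence)
= a2 and not (not a4 and not a1)   (absorption)
= a2 and (a4 or a1)   (De Morgan)

a2 and (a4 or a1)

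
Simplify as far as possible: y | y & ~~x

y

y | y & ~~x
= y | y & x   [double negation]
= y   [absorption]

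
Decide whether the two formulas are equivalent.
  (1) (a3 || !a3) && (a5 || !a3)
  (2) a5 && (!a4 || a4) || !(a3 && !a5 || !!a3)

E1: (a3 || !a3) && (a5 || !a3)
    = a5 || !a3
E2: a5 && (!a4 || a4) || !(a3 && !a5 || !!a3)
    = a5 || !(a3 && !a5 || !!a3)
    = a5 || !(a3 && !a5 || a3)
    = a5 || !a3
Both reduce to a5 || !a3, so they are equivalent.

Yes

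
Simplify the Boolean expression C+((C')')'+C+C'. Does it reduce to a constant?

1

C+((C')')'+C+C'
= C+C'+C+C'   [double negation]
= C+C'   [idempotence]
= 1   [complement]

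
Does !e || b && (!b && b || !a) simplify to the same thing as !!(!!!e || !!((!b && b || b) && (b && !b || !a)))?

Yes

E1: !e || b && (!b && b || !a)
    = !e || b && !a
E2: !!(!!!e || !!((!b && b || b) && (b && !b || !a)))
    = !!(!!!e || !!(b && (b && !b || !a)))
    = !!(!!!e || !!(b && !a))
    = !(!!e && !(b && !a))
    = !e || b && !a
Both reduce to !e || b && !a, so they are equivalent.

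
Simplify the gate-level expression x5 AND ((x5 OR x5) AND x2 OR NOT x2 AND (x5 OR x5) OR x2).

x5 AND ((x5 OR x5) AND x2 OR NOT x2 AND (x5 OR x5) OR x2)
= x5 AND (x5 OR x5 OR x2)
= x5 AND (x5 OR x2)
= x5

x5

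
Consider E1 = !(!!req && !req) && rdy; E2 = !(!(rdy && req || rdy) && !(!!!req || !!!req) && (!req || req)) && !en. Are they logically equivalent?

E1: !(!!req && !req) && rdy
    = (!req || req) && rdy
    = rdy
E2: !(!(rdy && req || rdy) && !(!!!req || !!!req) && (!req || req)) && !en
    = !(!(rdy && req || rdy) && !(!!!req || !!!req)) && !en
    = !(!(rdy && req || rdy) && !!!!req) && !en
    = (rdy && req || rdy || !!!req) && !en
    = (rdy && req || rdy || !req) && !en
    = (rdy || !req) && !en
These differ: at en=0, rdy=0, req=0, E1 = 0 but E2 = 1.

No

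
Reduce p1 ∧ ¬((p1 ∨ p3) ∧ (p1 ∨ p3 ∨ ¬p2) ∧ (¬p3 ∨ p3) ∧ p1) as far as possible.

False

p1 ∧ ¬((p1 ∨ p3) ∧ (p1 ∨ p3 ∨ ¬p2) ∧ (¬p3 ∨ p3) ∧ p1)
= p1 ∧ ¬((p1 ∨ p3) ∧ (¬p3 ∨ p3) ∧ p1)   (absorption)
= p1 ∧ ¬((p1 ∨ p3) ∧ p1)   (complement / identity)
= p1 ∧ ¬p1   (absorption)
= False   (complement)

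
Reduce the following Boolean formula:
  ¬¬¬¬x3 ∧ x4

x3 ∧ x4

¬¬¬¬x3 ∧ x4
= ¬¬x3 ∧ x4   — double negation
= x3 ∧ x4   — double negation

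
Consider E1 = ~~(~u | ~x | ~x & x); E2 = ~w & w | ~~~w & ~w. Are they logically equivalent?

E1: ~~(~u | ~x | ~x & x)
    = ~u | ~x | ~x & x   [double negation]
    = ~u | ~x   [complement / identity]
E2: ~w & w | ~~~w & ~w
    = ~w & w | ~w & ~w   [double negation]
    = ~w   [distribution]
These differ: at u=0, w=1, x=0, E1 = 1 but E2 = 0.

No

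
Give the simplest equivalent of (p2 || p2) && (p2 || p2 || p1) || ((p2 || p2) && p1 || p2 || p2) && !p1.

p2

(p2 || p2) && (p2 || p2 || p1) || ((p2 || p2) && p1 || p2 || p2) && !p1
= p2 || p2 || ((p2 || p2) && p1 || p2 || p2) && !p1   — absorption
= p2 || p2 || (p2 || p2) && !p1   — absorption
= p2 || p2   — absorption
= p2   — idempotence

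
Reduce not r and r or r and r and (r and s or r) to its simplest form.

not r and r or r and r and (r and s or r)
= not r and r or r and (r and s or r)   [idempotence]
= not r and r or r and r   [absorption]
= r   [distribution]

r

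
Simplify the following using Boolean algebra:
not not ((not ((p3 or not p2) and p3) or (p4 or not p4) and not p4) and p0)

not not ((not ((p3 or not p2) and p3) or (p4 or not p4) and not p4) and p0)
= not not ((not ((p3 or not p2) and p3) or not p4) and p0)   — complement / identity
= (not ((p3 or not p2) and p3) or not p4) and p0   — double negation
= (not p3 or not p4) and p0   — absorption

(not p3 or not p4) and p0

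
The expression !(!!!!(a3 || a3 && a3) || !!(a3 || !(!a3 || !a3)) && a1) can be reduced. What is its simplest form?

!a3

!(!!!!(a3 || a3 && a3) || !!(a3 || !(!a3 || !a3)) && a1)
= !(!!(a3 || a3 && a3) || !!(a3 || !(!a3 || !a3)) && a1)
= !(!!(a3 || a3 && a3) || !!(a3 || a3 && a3) && a1)
= !!!(a3 || a3 && a3)
= !(a3 || a3 && a3)
= !(a3 || a3)
= !a3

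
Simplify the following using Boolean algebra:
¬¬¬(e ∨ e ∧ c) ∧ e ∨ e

e

¬¬¬(e ∨ e ∧ c) ∧ e ∨ e
= ¬¬¬e ∧ e ∨ e   — absorption
= ¬e ∧ e ∨ e   — double negation
= e   — complement / identity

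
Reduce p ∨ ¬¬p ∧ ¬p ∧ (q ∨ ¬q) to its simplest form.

p

p ∨ ¬¬p ∧ ¬p ∧ (q ∨ ¬q)
= p ∨ ¬¬p ∧ ¬p   [complement / identity]
= p ∨ p ∧ ¬p   [double negation]
= p   [complement / identity]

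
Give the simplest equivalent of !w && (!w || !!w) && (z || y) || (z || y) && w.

z || y

!w && (!w || !!w) && (z || y) || (z || y) && w
= !w && (!w || w) && (z || y) || (z || y) && w
= !w && (z || y) || (z || y) && w
= z || y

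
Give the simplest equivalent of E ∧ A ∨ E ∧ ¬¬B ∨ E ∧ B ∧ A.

E ∧ A ∨ E ∧ ¬¬B ∨ E ∧ B ∧ A
= E ∧ A ∨ E ∧ B ∨ E ∧ B ∧ A   [double negation]
= E ∧ A ∨ E ∧ B   [absorption]
= E ∧ (A ∨ B)   [distribution]

E ∧ (A ∨ B)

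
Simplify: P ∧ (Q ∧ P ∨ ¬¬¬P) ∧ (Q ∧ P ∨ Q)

P ∧ Q

P ∧ (Q ∧ P ∨ ¬¬¬P) ∧ (Q ∧ P ∨ Q)
= P ∧ (Q ∧ P ∨ ¬P) ∧ (Q ∧ P ∨ Q)   [double negation]
= P ∧ (Q ∧ P ∨ ¬P ∧ Q)   [distribution]
= P ∧ Q   [distribution]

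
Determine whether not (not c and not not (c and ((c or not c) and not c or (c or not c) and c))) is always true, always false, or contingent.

not (not c and not not (c and ((c or not c) and not c or (c or not c) and c)))
= not (not c and not not (c and (c or not c)))   (distribution)
= not (not c and not not c)   (complement / identity)
= c or not c   (De Morgan)
= True   (complement)

always true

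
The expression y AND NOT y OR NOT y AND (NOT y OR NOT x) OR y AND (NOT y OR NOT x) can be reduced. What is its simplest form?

y AND NOT y OR NOT y AND (NOT y OR NOT x) OR y AND (NOT y OR NOT x)
= y AND NOT y OR NOT y OR NOT x
= NOT y OR NOT x

NOT y OR NOT x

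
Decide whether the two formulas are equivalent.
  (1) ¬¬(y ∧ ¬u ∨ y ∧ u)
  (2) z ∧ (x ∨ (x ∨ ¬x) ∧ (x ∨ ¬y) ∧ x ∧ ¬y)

No

E1: ¬¬(y ∧ ¬u ∨ y ∧ u)
    = ¬¬y
    = y
E2: z ∧ (x ∨ (x ∨ ¬x) ∧ (x ∨ ¬y) ∧ x ∧ ¬y)
    = z ∧ (x ∨ (x ∨ ¬y) ∧ x ∧ ¬y)
    = z ∧ (x ∨ x ∧ ¬y)
    = z ∧ x
These differ: at u=0, x=1, y=1, z=0, E1 = 1 but E2 = 0.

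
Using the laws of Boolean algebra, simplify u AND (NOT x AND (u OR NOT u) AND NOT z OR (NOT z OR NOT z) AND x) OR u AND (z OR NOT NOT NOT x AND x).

u AND (NOT x AND (u OR NOT u) AND NOT z OR (NOT z OR NOT z) AND x) OR u AND (z OR NOT NOT NOT x AND x)
= u AND (NOT x AND NOT z OR (NOT z OR NOT z) AND x) OR u AND (z OR NOT NOT NOT x AND x)   (complement / identity)
= u AND (NOT x AND NOT z OR (NOT z OR NOT z) AND x) OR u AND (z OR NOT x AND x)   (double negation)
= u AND (NOT x AND NOT z OR NOT z AND x) OR u AND (z OR NOT x AND x)   (idempotence)
= u AND (NOT x AND NOT z OR NOT z AND x) OR u AND z   (complement / identity)
= u AND NOT z OR u AND z   (distribution)
= u   (distribution)

u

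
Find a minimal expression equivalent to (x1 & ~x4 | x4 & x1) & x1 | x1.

(x1 & ~x4 | x4 & x1) & x1 | x1
= x1 & x1 | x1   — distribution
= x1 | x1   — idempotence
= x1   — idempotence

x1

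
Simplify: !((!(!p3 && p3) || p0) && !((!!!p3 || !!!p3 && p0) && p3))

false

!((!(!p3 && p3) || p0) && !((!!!p3 || !!!p3 && p0) && p3))
= !((!(!p3 && p3) || p0) && !(!!!p3 && p3))
= !((!(!p3 && p3) || p0) && !(!p3 && p3))
= !!(!p3 && p3)
= !p3 && p3
= false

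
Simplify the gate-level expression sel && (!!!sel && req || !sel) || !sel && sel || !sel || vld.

sel && (!!!sel && req || !sel) || !sel && sel || !sel || vld
= sel && (!!!sel && req || !sel) || !sel || vld   (complement / identity)
= sel && (!sel && req || !sel) || !sel || vld   (double negation)
= sel && !sel || !sel || vld   (absorption)
= !sel || vld   (complement / identity)

!sel || vld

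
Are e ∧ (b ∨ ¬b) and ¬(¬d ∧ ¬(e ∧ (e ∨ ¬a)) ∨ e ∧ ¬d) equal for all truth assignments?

No

E1: e ∧ (b ∨ ¬b)
    = e   — complement / identity
E2: ¬(¬d ∧ ¬(e ∧ (e ∨ ¬a)) ∨ e ∧ ¬d)
    = ¬(¬d ∧ ¬e ∨ e ∧ ¬d)   — absorption
    = ¬¬d   — distribution
    = d   — double negation
These differ: at a=1, b=0, d=1, e=0, E1 = 0 but E2 = 1.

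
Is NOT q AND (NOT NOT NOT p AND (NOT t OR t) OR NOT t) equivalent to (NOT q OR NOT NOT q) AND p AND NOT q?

E1: NOT q AND (NOT NOT NOT p AND (NOT t OR t) OR NOT t)
    = NOT q AND (NOT p AND (NOT t OR t) OR NOT t)   (double negation)
    = NOT q AND (NOT p OR NOT t)   (complement / identity)
E2: (NOT q OR NOT NOT q) AND p AND NOT q
    = (NOT q OR q) AND p AND NOT q   (double negation)
    = p AND NOT q   (complement / identity)
These differ: at p=0, q=0, t=0, E1 = 1 but E2 = 0.

No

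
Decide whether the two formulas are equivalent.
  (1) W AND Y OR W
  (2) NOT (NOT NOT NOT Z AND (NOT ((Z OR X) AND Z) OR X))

E1: W AND Y OR W
    = W
E2: NOT (NOT NOT NOT Z AND (NOT ((Z OR X) AND Z) OR X))
    = NOT (NOT NOT NOT Z AND (NOT Z OR X))
    = NOT (NOT Z AND (NOT Z OR X))
    = NOT NOT Z
    = Z
These differ: at W=0, X=1, Y=0, Z=1, E1 = 0 but E2 = 1.

No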